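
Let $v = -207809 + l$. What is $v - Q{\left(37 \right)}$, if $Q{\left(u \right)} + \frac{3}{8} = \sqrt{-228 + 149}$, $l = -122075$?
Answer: $- \frac{2639069}{8} - i \sqrt{79} \approx -3.2988 \cdot 10^{5} - 8.8882 i$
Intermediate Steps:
$v = -329884$ ($v = -207809 - 122075 = -329884$)
$Q{\left(u \right)} = - \frac{3}{8} + i \sqrt{79}$ ($Q{\left(u \right)} = - \frac{3}{8} + \sqrt{-228 + 149} = - \frac{3}{8} + \sqrt{-79} = - \frac{3}{8} + i \sqrt{79}$)
$v - Q{\left(37 \right)} = -329884 - \left(- \frac{3}{8} + i \sqrt{79}\right) = -329884 + \left(\frac{3}{8} - i \sqrt{79}\right) = - \frac{2639069}{8} - i \sqrt{79}$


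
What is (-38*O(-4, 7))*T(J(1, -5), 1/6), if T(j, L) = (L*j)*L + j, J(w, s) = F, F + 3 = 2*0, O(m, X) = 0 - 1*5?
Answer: -3515/6 ≈ -585.83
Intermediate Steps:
O(m, X) = -5 (O(m, X) = 0 - 5 = -5)
F = -3 (F = -3 + 2*0 = -3 + 0 = -3)
J(w, s) = -3
T(j, L) = j + j*L² (T(j, L) = j*L² + j = j + j*L²)
(-38*O(-4, 7))*T(J(1, -5), 1/6) = (-38*(-5))*(-3*(1 + (1/6)²)) = 190*(-3*(1 + (⅙)²)) = 190*(-3*(1 + 1/36)) = 190*(-3*37/36) = 190*(-37/12) = -3515/6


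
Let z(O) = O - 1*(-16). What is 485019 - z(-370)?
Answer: 485373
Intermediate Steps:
z(O) = 16 + O (z(O) = O + 16 = 16 + O)
485019 - z(-370) = 485019 - (16 - 370) = 485019 - 1*(-354) = 485019 + 354 = 485373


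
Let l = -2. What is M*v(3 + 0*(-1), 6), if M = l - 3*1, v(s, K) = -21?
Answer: 105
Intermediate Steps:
M = -5 (M = -2 - 3*1 = -2 - 3 = -5)
M*v(3 + 0*(-1), 6) = -5*(-21) = 105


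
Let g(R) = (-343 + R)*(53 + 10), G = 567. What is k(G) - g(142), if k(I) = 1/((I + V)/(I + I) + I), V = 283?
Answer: 4076397549/321914 ≈ 12663.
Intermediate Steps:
g(R) = -21609 + 63*R (g(R) = (-343 + R)*63 = -21609 + 63*R)
k(I) = 1/(I + (283 + I)/(2*I)) (k(I) = 1/((I + 283)/(I + I) + I) = 1/((283 + I)/((2*I)) + I) = 1/((283 + I)*(1/(2*I)) + I) = 1/((283 + I)/(2*I) + I) = 1/(I + (283 + I)/(2*I)))
k(G) - g(142) = 2*567/(283 + 567 + 2*567²) - (-21609 + 63*142) = 2*567/(283 + 567 + 2*321489) - (-21609 + 8946) = 2*567/(283 + 567 + 642978) - 1*(-12663) = 2*567/643828 + 12663 = 2*567*(1/643828) + 12663 = 567/321914 + 12663 = 4076397549/321914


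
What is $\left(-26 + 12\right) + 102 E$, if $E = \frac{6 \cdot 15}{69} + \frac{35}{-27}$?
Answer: $- \frac{2728}{207} \approx -13.179$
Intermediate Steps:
$E = \frac{5}{621}$ ($E = 90 \cdot \frac{1}{69} + 35 \left(- \frac{1}{27}\right) = \frac{30}{23} - \frac{35}{27} = \frac{5}{621} \approx 0.0080515$)
$\left(-26 + 12\right) + 102 E = \left(-26 + 12\right) + 102 \cdot \frac{5}{621} = -14 + \frac{170}{207} = - \frac{2728}{207}$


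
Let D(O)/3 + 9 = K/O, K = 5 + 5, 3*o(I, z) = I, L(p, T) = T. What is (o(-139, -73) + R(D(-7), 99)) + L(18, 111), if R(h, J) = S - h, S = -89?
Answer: 146/21 ≈ 6.9524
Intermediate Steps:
o(I, z) = I/3
K = 10
D(O) = -27 + 30/O (D(O) = -27 + 3*(10/O) = -27 + 30/O)
R(h, J) = -89 - h
(o(-139, -73) + R(D(-7), 99)) + L(18, 111) = ((1/3)*(-139) + (-89 - (-27 + 30/(-7)))) + 111 = (-139/3 + (-89 - (-27 + 30*(-1/7)))) + 111 = (-139/3 + (-89 - (-27 - 30/7))) + 111 = (-139/3 + (-89 - 1*(-219/7))) + 111 = (-139/3 + (-89 + 219/7)) + 111 = (-139/3 - 404/7) + 111 = -2185/21 + 111 = 146/21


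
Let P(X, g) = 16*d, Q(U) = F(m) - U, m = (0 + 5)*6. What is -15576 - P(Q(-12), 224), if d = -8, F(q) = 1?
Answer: -15448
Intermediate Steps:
m = 30 (m = 5*6 = 30)
Q(U) = 1 - U
P(X, g) = -128 (P(X, g) = 16*(-8) = -128)
-15576 - P(Q(-12), 224) = -15576 - 1*(-128) = -15576 + 128 = -15448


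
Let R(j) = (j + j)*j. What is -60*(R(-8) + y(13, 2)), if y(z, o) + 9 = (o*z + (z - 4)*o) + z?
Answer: -10560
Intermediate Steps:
R(j) = 2*j**2 (R(j) = (2*j)*j = 2*j**2)
y(z, o) = -9 + z + o*z + o*(-4 + z) (y(z, o) = -9 + ((o*z + (z - 4)*o) + z) = -9 + ((o*z + (-4 + z)*o) + z) = -9 + ((o*z + o*(-4 + z)) + z) = -9 + (z + o*z + o*(-4 + z)) = -9 + z + o*z + o*(-4 + z))
-60*(R(-8) + y(13, 2)) = -60*(2*(-8)**2 + (-9 + 13 - 4*2 + 2*2*13)) = -60*(2*64 + (-9 + 13 - 8 + 52)) = -60*(128 + 48) = -60*176 = -10560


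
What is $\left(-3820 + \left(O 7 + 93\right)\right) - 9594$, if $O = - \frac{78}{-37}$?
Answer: $- \frac{492331}{37} \approx -13306.0$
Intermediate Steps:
$O = \frac{78}{37}$ ($O = \left(-78\right) \left(- \frac{1}{37}\right) = \frac{78}{37} \approx 2.1081$)
$\left(-3820 + \left(O 7 + 93\right)\right) - 9594 = \left(-3820 + \left(\frac{78}{37} \cdot 7 + 93\right)\right) - 9594 = \left(-3820 + \left(\frac{546}{37} + 93\right)\right) - 9594 = \left(-3820 + \frac{3987}{37}\right) - 9594 = - \frac{137353}{37} - 9594 = - \frac{492331}{37}$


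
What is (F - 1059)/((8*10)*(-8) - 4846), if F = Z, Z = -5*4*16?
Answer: 1379/5486 ≈ 0.25137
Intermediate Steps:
Z = -320 (Z = -20*16 = -320)
F = -320
(F - 1059)/((8*10)*(-8) - 4846) = (-320 - 1059)/((8*10)*(-8) - 4846) = -1379/(80*(-8) - 4846) = -1379/(-640 - 4846) = -1379/(-5486) = -1379*(-1/5486) = 1379/5486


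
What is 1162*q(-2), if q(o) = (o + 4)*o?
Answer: -4648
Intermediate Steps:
q(o) = o*(4 + o) (q(o) = (4 + o)*o = o*(4 + o))
1162*q(-2) = 1162*(-2*(4 - 2)) = 1162*(-2*2) = 1162*(-4) = -4648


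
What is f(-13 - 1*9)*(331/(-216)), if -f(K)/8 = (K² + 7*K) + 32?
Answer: 119822/27 ≈ 4437.9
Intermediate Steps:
f(K) = -256 - 56*K - 8*K² (f(K) = -8*((K² + 7*K) + 32) = -8*(32 + K² + 7*K) = -256 - 56*K - 8*K²)
f(-13 - 1*9)*(331/(-216)) = (-256 - 56*(-13 - 1*9) - 8*(-13 - 1*9)²)*(331/(-216)) = (-256 - 56*(-13 - 9) - 8*(-13 - 9)²)*(331*(-1/216)) = (-256 - 56*(-22) - 8*(-22)²)*(-331/216) = (-256 + 1232 - 8*484)*(-331/216) = (-256 + 1232 - 3872)*(-331/216) = -2896*(-331/216) = 119822/27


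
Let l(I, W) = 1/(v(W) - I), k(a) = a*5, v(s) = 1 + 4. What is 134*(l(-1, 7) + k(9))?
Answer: 18157/3 ≈ 6052.3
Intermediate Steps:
v(s) = 5
k(a) = 5*a
l(I, W) = 1/(5 - I)
134*(l(-1, 7) + k(9)) = 134*(-1/(-5 - 1) + 5*9) = 134*(-1/(-6) + 45) = 134*(-1*(-⅙) + 45) = 134*(⅙ + 45) = 134*(271/6) = 18157/3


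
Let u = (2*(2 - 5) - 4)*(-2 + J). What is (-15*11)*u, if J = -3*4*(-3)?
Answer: 56100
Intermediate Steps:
J = 36 (J = -12*(-3) = 36)
u = -340 (u = (2*(2 - 5) - 4)*(-2 + 36) = (2*(-3) - 4)*34 = (-6 - 4)*34 = -10*34 = -340)
(-15*11)*u = -15*11*(-340) = -165*(-340) = 56100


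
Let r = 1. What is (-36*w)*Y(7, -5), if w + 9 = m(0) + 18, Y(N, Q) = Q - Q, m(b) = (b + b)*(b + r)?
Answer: 0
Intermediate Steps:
m(b) = 2*b*(1 + b) (m(b) = (b + b)*(b + 1) = (2*b)*(1 + b) = 2*b*(1 + b))
Y(N, Q) = 0
w = 9 (w = -9 + (2*0*(1 + 0) + 18) = -9 + (2*0*1 + 18) = -9 + (0 + 18) = -9 + 18 = 9)
(-36*w)*Y(7, -5) = -36*9*0 = -324*0 = 0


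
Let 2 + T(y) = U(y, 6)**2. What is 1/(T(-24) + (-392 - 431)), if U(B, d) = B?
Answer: -1/249 ≈ -0.0040161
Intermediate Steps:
T(y) = -2 + y**2
1/(T(-24) + (-392 - 431)) = 1/((-2 + (-24)**2) + (-392 - 431)) = 1/((-2 + 576) - 823) = 1/(574 - 823) = 1/(-249) = -1/249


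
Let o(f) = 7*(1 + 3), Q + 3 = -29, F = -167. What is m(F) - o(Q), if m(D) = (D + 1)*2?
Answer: -360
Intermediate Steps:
m(D) = 2 + 2*D (m(D) = (1 + D)*2 = 2 + 2*D)
Q = -32 (Q = -3 - 29 = -32)
o(f) = 28 (o(f) = 7*4 = 28)
m(F) - o(Q) = (2 + 2*(-167)) - 1*28 = (2 - 334) - 28 = -332 - 28 = -360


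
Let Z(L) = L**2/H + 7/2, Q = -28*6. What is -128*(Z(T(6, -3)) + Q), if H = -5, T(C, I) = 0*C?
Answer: 21056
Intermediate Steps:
T(C, I) = 0
Q = -168
Z(L) = 7/2 - L**2/5 (Z(L) = L**2/(-5) + 7/2 = L**2*(-1/5) + 7*(1/2) = -L**2/5 + 7/2 = 7/2 - L**2/5)
-128*(Z(T(6, -3)) + Q) = -128*((7/2 - 1/5*0**2) - 168) = -128*((7/2 - 1/5*0) - 168) = -128*((7/2 + 0) - 168) = -128*(7/2 - 168) = -128*(-329/2) = 21056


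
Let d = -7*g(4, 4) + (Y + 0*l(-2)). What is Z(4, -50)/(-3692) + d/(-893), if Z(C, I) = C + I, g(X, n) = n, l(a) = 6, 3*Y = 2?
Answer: 212989/4945434 ≈ 0.043068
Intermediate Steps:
Y = 2/3 (Y = (1/3)*2 = 2/3 ≈ 0.66667)
d = -82/3 (d = -7*4 + (2/3 + 0*6) = -28 + (2/3 + 0) = -28 + 2/3 = -82/3 ≈ -27.333)
Z(4, -50)/(-3692) + d/(-893) = (4 - 50)/(-3692) - 82/3/(-893) = -46*(-1/3692) - 82/3*(-1/893) = 23/1846 + 82/2679 = 212989/4945434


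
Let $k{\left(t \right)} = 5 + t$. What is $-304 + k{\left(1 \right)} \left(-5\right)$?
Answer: $-334$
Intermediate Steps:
$-304 + k{\left(1 \right)} \left(-5\right) = -304 + \left(5 + 1\right) \left(-5\right) = -304 + 6 \left(-5\right) = -304 - 30 = -334$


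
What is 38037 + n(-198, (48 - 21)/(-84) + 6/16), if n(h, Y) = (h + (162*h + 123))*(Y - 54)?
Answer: 14179749/8 ≈ 1.7725e+6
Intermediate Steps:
n(h, Y) = (-54 + Y)*(123 + 163*h) (n(h, Y) = (h + (123 + 162*h))*(-54 + Y) = (123 + 163*h)*(-54 + Y) = (-54 + Y)*(123 + 163*h))
38037 + n(-198, (48 - 21)/(-84) + 6/16) = 38037 + (-6642 - 8802*(-198) + 123*((48 - 21)/(-84) + 6/16) + 163*((48 - 21)/(-84) + 6/16)*(-198)) = 38037 + (-6642 + 1742796 + 123*(27*(-1/84) + 6*(1/16)) + 163*(27*(-1/84) + 6*(1/16))*(-198)) = 38037 + (-6642 + 1742796 + 123*(-9/28 + 3/8) + 163*(-9/28 + 3/8)*(-198)) = 38037 + (-6642 + 1742796 + 123*(3/56) + 163*(3/56)*(-198)) = 38037 + (-6642 + 1742796 + 369/56 - 48411/28) = 38037 + 13875453/8 = 14179749/8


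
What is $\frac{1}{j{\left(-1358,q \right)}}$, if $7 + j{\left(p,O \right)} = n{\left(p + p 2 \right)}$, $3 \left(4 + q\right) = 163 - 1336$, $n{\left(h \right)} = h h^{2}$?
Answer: $- \frac{1}{67618117231} \approx -1.4789 \cdot 10^{-11}$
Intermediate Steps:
$n{\left(h \right)} = h^{3}$
$q = -395$ ($q = -4 + \frac{163 - 1336}{3} = -4 + \frac{1}{3} \left(-1173\right) = -4 - 391 = -395$)
$j{\left(p,O \right)} = -7 + 27 p^{3}$ ($j{\left(p,O \right)} = -7 + \left(p + p 2\right)^{3} = -7 + \left(p + 2 p\right)^{3} = -7 + \left(3 p\right)^{3} = -7 + 27 p^{3}$)
$\frac{1}{j{\left(-1358,q \right)}} = \frac{1}{-7 + 27 \left(-1358\right)^{3}} = \frac{1}{-7 + 27 \left(-2504374712\right)} = \frac{1}{-7 - 67618117224} = \frac{1}{-67618117231} = - \frac{1}{67618117231}$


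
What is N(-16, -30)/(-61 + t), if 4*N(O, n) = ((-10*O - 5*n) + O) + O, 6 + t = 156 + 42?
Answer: 139/262 ≈ 0.53053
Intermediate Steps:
t = 192 (t = -6 + (156 + 42) = -6 + 198 = 192)
N(O, n) = -2*O - 5*n/4 (N(O, n) = (((-10*O - 5*n) + O) + O)/4 = ((-9*O - 5*n) + O)/4 = (-8*O - 5*n)/4 = -2*O - 5*n/4)
N(-16, -30)/(-61 + t) = (-2*(-16) - 5/4*(-30))/(-61 + 192) = (32 + 75/2)/131 = (139/2)*(1/131) = 139/262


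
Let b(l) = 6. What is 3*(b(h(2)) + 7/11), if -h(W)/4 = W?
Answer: 219/11 ≈ 19.909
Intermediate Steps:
h(W) = -4*W
3*(b(h(2)) + 7/11) = 3*(6 + 7/11) = 3*(73/11) = 219/11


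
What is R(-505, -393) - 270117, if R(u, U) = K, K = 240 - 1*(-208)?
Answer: -269669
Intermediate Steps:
K = 448 (K = 240 + 208 = 448)
R(u, U) = 448
R(-505, -393) - 270117 = 448 - 270117 = -269669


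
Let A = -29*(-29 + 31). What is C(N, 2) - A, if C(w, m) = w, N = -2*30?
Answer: -2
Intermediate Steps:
N = -60
A = -58 (A = -29*2 = -58)
C(N, 2) - A = -60 - 1*(-58) = -60 + 58 = -2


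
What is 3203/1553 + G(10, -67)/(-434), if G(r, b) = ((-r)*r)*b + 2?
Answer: -4509052/337001 ≈ -13.380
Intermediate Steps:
G(r, b) = 2 - b*r² (G(r, b) = (-r²)*b + 2 = -b*r² + 2 = 2 - b*r²)
3203/1553 + G(10, -67)/(-434) = 3203/1553 + (2 - 1*(-67)*10²)/(-434) = 3203*(1/1553) + (2 - 1*(-67)*100)*(-1/434) = 3203/1553 + (2 + 6700)*(-1/434) = 3203/1553 + 6702*(-1/434) = 3203/1553 - 3351/217 = -4509052/337001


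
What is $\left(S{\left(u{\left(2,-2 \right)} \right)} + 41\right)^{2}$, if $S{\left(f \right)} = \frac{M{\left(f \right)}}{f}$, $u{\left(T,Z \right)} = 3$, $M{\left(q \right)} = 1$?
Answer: $\frac{15376}{9} \approx 1708.4$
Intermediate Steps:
$S{\left(f \right)} = \frac{1}{f}$ ($S{\left(f \right)} = 1 \frac{1}{f} = \frac{1}{f}$)
$\left(S{\left(u{\left(2,-2 \right)} \right)} + 41\right)^{2} = \left(\frac{1}{3} + 41\right)^{2} = \left(\frac{124}{3}\right)^{2} = \frac{15376}{9}$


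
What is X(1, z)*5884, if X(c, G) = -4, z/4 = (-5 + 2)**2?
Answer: -23536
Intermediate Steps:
z = 36 (z = 4*(-5 + 2)**2 = 4*(-3)**2 = 4*9 = 36)
X(1, z)*5884 = -4*5884 = -23536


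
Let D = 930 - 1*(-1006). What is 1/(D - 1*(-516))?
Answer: 1/2452 ≈ 0.00040783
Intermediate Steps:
D = 1936 (D = 930 + 1006 = 1936)
1/(D - 1*(-516)) = 1/(1936 - 1*(-516)) = 1/(1936 + 516) = 1/2452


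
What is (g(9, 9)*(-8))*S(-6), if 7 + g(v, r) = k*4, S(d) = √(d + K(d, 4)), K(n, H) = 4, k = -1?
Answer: 88*I*√2 ≈ 124.45*I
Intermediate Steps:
S(d) = √(4 + d) (S(d) = √(d + 4) = √(4 + d))
g(v, r) = -11 (g(v, r) = -7 - 1*4 = -7 - 4 = -11)
(g(9, 9)*(-8))*S(-6) = (-11*(-8))*√(4 - 6) = 88*√(-2) = 88*(I*√2) = 88*I*√2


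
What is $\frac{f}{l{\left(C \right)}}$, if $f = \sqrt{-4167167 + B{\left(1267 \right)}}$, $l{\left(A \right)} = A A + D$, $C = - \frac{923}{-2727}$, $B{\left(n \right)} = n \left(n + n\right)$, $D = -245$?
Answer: $- \frac{7436529 i \sqrt{956589}}{1821097676} \approx - 3.9939 i$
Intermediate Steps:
$B{\left(n \right)} = 2 n^{2}$ ($B{\left(n \right)} = n 2 n = 2 n^{2}$)
$C = \frac{923}{2727}$ ($C = \left(-923\right) \left(- \frac{1}{2727}\right) = \frac{923}{2727} \approx 0.33847$)
$l{\left(A \right)} = -245 + A^{2}$ ($l{\left(A \right)} = A A - 245 = A^{2} - 245 = -245 + A^{2}$)
$f = i \sqrt{956589}$ ($f = \sqrt{-4167167 + 2 \cdot 1267^{2}} = \sqrt{-4167167 + 2 \cdot 1605289} = \sqrt{-4167167 + 3210578} = \sqrt{-956589} = i \sqrt{956589} \approx 978.05 i$)
$\frac{f}{l{\left(C \right)}} = \frac{i \sqrt{956589}}{-245 + \left(\frac{923}{2727}\right)^{2}} = \frac{i \sqrt{956589}}{-245 + \frac{851929}{7436529}} = \frac{i \sqrt{956589}}{- \frac{1821097676}{7436529}} = i \sqrt{956589} \left(- \frac{7436529}{1821097676}\right) = - \frac{7436529 i \sqrt{956589}}{1821097676}$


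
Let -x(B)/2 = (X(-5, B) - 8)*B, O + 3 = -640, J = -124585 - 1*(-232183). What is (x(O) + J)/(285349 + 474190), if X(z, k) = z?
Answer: 90880/759539 ≈ 0.11965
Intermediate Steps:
J = 107598 (J = -124585 + 232183 = 107598)
O = -643 (O = -3 - 640 = -643)
x(B) = 26*B (x(B) = -2*(-5 - 8)*B = -(-26)*B = 26*B)
(x(O) + J)/(285349 + 474190) = (26*(-643) + 107598)/(285349 + 474190) = (-16718 + 107598)/759539 = 90880*(1/759539) = 90880/759539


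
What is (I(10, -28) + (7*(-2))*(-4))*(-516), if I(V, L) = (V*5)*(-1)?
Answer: -3096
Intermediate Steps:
I(V, L) = -5*V (I(V, L) = (5*V)*(-1) = -5*V)
(I(10, -28) + (7*(-2))*(-4))*(-516) = (-5*10 + (7*(-2))*(-4))*(-516) = (-50 - 14*(-4))*(-516) = (-50 + 56)*(-516) = 6*(-516) = -3096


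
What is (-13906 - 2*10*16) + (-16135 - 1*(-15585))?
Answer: -14776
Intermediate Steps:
(-13906 - 2*10*16) + (-16135 - 1*(-15585)) = (-13906 - 20*16) + (-16135 + 15585) = (-13906 - 320) - 550 = -14226 - 550 = -14776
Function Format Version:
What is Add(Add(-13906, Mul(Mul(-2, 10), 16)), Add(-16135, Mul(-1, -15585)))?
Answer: -14776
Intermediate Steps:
Add(Add(-13906, Mul(Mul(-2, 10), 16)), Add(-16135, Mul(-1, -15585))) = Add(Add(-13906, Mul(-20, 16)), Add(-16135, 15585)) = Add(Add(-13906, -320), -550) = Add(-14226, -550) = -14776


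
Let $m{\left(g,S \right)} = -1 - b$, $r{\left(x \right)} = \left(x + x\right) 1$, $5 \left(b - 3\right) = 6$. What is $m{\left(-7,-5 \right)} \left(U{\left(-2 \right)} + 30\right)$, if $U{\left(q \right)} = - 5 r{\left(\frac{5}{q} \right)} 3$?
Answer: $-546$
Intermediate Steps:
$b = \frac{21}{5}$ ($b = 3 + \frac{1}{5} \cdot 6 = 3 + \frac{6}{5} = \frac{21}{5} \approx 4.2$)
$r{\left(x \right)} = 2 x$ ($r{\left(x \right)} = 2 x 1 = 2 x$)
$m{\left(g,S \right)} = - \frac{26}{5}$ ($m{\left(g,S \right)} = -1 - \frac{21}{5} = - \frac{26}{5}$)
$U{\left(q \right)} = - \frac{150}{q}$ ($U{\left(q \right)} = - 5 \cdot 2 \frac{5}{q} 3 = - 5 \frac{10}{q} 3 = - \frac{50}{q} 3 = - \frac{150}{q}$)
$m{\left(-7,-5 \right)} \left(U{\left(-2 \right)} + 30\right) = - \frac{26 \left(- \frac{150}{-2} + 30\right)}{5} = - \frac{26 \left(\left(-150\right) \left(- \frac{1}{2}\right) + 30\right)}{5} = - \frac{26 \left(75 + 30\right)}{5} = \left(- \frac{26}{5}\right) 105 = -546$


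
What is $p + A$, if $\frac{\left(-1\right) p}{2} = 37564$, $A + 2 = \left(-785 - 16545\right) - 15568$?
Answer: $-108028$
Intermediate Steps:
$A = -32900$ ($A = -2 - 32898 = -32900$)
$p = -75128$ ($p = \left(-2\right) 37564 = -75128$)
$p + A = -75128 - 32900 = -108028$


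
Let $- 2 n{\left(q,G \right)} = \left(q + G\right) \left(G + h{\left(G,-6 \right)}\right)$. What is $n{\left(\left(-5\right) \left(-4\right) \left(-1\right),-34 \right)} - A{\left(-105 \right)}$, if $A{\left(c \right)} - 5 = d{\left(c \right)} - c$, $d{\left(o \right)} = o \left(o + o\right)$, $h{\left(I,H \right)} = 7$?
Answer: $-22889$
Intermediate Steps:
$n{\left(q,G \right)} = - \frac{\left(7 + G\right) \left(G + q\right)}{2}$ ($n{\left(q,G \right)} = - \frac{\left(q + G\right) \left(G + 7\right)}{2} = - \frac{\left(G + q\right) \left(7 + G\right)}{2} = - \frac{\left(7 + G\right) \left(G + q\right)}{2}$)
$d{\left(o \right)} = 2 o^{2}$ ($d{\left(o \right)} = o 2 o = 2 o^{2}$)
$A{\left(c \right)} = 5 - c + 2 c^{2}$ ($A{\left(c \right)} = 5 + \left(2 c^{2} - c\right) = 5 + \left(- c + 2 c^{2}\right) = 5 - c + 2 c^{2}$)
$n{\left(\left(-5\right) \left(-4\right) \left(-1\right),-34 \right)} - A{\left(-105 \right)} = \left(\left(- \frac{7}{2}\right) \left(-34\right) - \frac{7 \left(-5\right) \left(-4\right) \left(-1\right)}{2} - \frac{\left(-34\right)^{2}}{2} - - 17 \left(-5\right) \left(-4\right) \left(-1\right)\right) - \left(5 - -105 + 2 \left(-105\right)^{2}\right) = \left(119 - \frac{7 \cdot 20 \left(-1\right)}{2} - 578 - - 17 \cdot 20 \left(-1\right)\right) - \left(5 + 105 + 2 \cdot 11025\right) = \left(119 - -70 - 578 - \left(-17\right) \left(-20\right)\right) - \left(5 + 105 + 22050\right) = \left(119 + 70 - 578 - 340\right) - 22160 = -729 - 22160 = -22889$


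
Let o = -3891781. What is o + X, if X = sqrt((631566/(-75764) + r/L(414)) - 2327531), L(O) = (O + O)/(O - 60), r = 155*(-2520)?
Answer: -3891781 + 35*I*sqrt(9147202170002)/67022 ≈ -3.8918e+6 + 1579.4*I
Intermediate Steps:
r = -390600
L(O) = 2*O/(-60 + O) (L(O) = (2*O)/(-60 + O) = 2*O/(-60 + O))
X = 35*I*sqrt(9147202170002)/67022 (X = sqrt((631566/(-75764) - 390600/(2*414/(-60 + 414))) - 2327531) = sqrt((631566*(-1/75764) - 390600/(2*414/354)) - 2327531) = sqrt((-24291/2914 - 390600/(2*414*(1/354))) - 2327531) = sqrt((-24291/2914 - 390600/138/59) - 2327531) = sqrt((-24291/2914 - 390600*59/138) - 2327531) = sqrt((-24291/2914 - 3840900/23) - 2327531) = sqrt(-11192941293/67022 - 2327531) = sqrt(-167188723975/67022) = 35*I*sqrt(9147202170002)/67022 ≈ 1579.4*I)
o + X = -3891781 + 35*I*sqrt(9147202170002)/67022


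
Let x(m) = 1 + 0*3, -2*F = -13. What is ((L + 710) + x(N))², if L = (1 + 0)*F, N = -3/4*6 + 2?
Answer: 2059225/4 ≈ 5.1481e+5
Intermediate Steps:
F = 13/2 (F = -½*(-13) = 13/2 ≈ 6.5000)
N = -5/2 (N = -3*¼*6 + 2 = -¾*6 + 2 = -9/2 + 2 = -5/2 ≈ -2.5000)
x(m) = 1 (x(m) = 1 + 0 = 1)
L = 13/2 (L = (1 + 0)*(13/2) = 1*(13/2) = 13/2 ≈ 6.5000)
((L + 710) + x(N))² = ((13/2 + 710) + 1)² = (1433/2 + 1)² = (1435/2)² = 2059225/4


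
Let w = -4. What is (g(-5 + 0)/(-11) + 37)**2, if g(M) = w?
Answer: 168921/121 ≈ 1396.0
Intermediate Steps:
g(M) = -4
(g(-5 + 0)/(-11) + 37)**2 = (-4/(-11) + 37)**2 = (-4*(-1/11) + 37)**2 = (4/11 + 37)**2 = (411/11)**2 = 168921/121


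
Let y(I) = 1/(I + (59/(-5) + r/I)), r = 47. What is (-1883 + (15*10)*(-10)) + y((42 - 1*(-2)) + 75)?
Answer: -216575682/64019 ≈ -3383.0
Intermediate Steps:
y(I) = 1/(-59/5 + I + 47/I) (y(I) = 1/(I + (59/(-5) + 47/I)) = 1/(I + (59*(-1/5) + 47/I)) = 1/(I + (-59/5 + 47/I)) = 1/(-59/5 + I + 47/I))
(-1883 + (15*10)*(-10)) + y((42 - 1*(-2)) + 75) = (-1883 + (15*10)*(-10)) + 5*((42 - 1*(-2)) + 75)/(235 - 59*((42 - 1*(-2)) + 75) + 5*((42 - 1*(-2)) + 75)**2) = (-1883 + 150*(-10)) + 5*((42 + 2) + 75)/(235 - 59*((42 + 2) + 75) + 5*((42 + 2) + 75)**2) = (-1883 - 1500) + 5*(44 + 75)/(235 - 59*(44 + 75) + 5*(44 + 75)**2) = -3383 + 5*119/(235 - 59*119 + 5*119**2) = -3383 + 5*119/(235 - 7021 + 5*14161) = -3383 + 5*119/(235 - 7021 + 70805) = -3383 + 5*119/64019 = -3383 + 5*119*(1/64019) = -3383 + 595/64019 = -216575682/64019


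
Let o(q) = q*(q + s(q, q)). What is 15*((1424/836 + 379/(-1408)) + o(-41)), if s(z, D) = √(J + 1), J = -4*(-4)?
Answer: 675127185/26752 - 615*√17 ≈ 22701.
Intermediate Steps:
J = 16
s(z, D) = √17 (s(z, D) = √(16 + 1) = √17)
o(q) = q*(q + √17)
15*((1424/836 + 379/(-1408)) + o(-41)) = 15*((1424/836 + 379/(-1408)) - 41*(-41 + √17)) = 15*((1424*(1/836) + 379*(-1/1408)) + (1681 - 41*√17)) = 15*((356/209 - 379/1408) + (1681 - 41*√17)) = 15*(38367/26752 + (1681 - 41*√17)) = 15*(45008479/26752 - 41*√17) = 675127185/26752 - 615*√17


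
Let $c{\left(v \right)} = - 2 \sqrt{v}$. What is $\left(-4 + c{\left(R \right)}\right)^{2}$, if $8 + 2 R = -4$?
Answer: $-8 + 16 i \sqrt{6} \approx -8.0 + 39.192 i$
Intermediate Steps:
$R = -6$ ($R = -4 + \frac{1}{2} \left(-4\right) = -4 - 2 = -6$)
$\left(-4 + c{\left(R \right)}\right)^{2} = \left(-4 - 2 \sqrt{-6}\right)^{2} = \left(-4 - 2 i \sqrt{6}\right)^{2}$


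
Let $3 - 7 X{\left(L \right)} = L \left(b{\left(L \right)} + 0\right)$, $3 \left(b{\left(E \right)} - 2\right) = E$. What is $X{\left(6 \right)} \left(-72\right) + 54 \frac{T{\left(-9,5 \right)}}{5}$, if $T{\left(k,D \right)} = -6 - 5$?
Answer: $\frac{486}{5} \approx 97.2$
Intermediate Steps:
$T{\left(k,D \right)} = -11$
$b{\left(E \right)} = 2 + \frac{E}{3}$
$X{\left(L \right)} = \frac{3}{7} - \frac{L \left(2 + \frac{L}{3}\right)}{7}$ ($X{\left(L \right)} = \frac{3}{7} - \frac{L \left(\left(2 + \frac{L}{3}\right) + 0\right)}{7} = \frac{3}{7} - \frac{L \left(2 + \frac{L}{3}\right)}{7}$)
$X{\left(6 \right)} \left(-72\right) + 54 \frac{T{\left(-9,5 \right)}}{5} = \left(\frac{3}{7} - \frac{2 \left(6 + 6\right)}{7}\right) \left(-72\right) + 54 \left(- \frac{11}{5}\right) = \left(\frac{3}{7} - \frac{2}{7} \cdot 12\right) \left(-72\right) + 54 \left(\left(-11\right) \frac{1}{5}\right) = \left(\frac{3}{7} - \frac{24}{7}\right) \left(-72\right) + 54 \left(- \frac{11}{5}\right) = \left(-3\right) \left(-72\right) - \frac{594}{5} = 216 - \frac{594}{5} = \frac{486}{5}$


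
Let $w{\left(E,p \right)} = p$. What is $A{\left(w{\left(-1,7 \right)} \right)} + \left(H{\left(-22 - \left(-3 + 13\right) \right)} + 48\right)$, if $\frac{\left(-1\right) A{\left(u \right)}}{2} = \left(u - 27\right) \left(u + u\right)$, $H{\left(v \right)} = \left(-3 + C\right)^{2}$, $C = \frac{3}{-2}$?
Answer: $\frac{2513}{4} \approx 628.25$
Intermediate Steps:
$C = - \frac{3}{2}$ ($C = 3 \left(- \frac{1}{2}\right) = - \frac{3}{2} \approx -1.5$)
$H{\left(v \right)} = \frac{81}{4}$ ($H{\left(v \right)} = \left(-3 - \frac{3}{2}\right)^{2} = \left(- \frac{9}{2}\right)^{2} = \frac{81}{4}$)
$A{\left(u \right)} = - 4 u \left(-27 + u\right)$ ($A{\left(u \right)} = - 2 \left(u - 27\right) \left(u + u\right) = - 2 \left(-27 + u\right) 2 u = - 2 \cdot 2 u \left(-27 + u\right) = - 4 u \left(-27 + u\right)$)
$A{\left(w{\left(-1,7 \right)} \right)} + \left(H{\left(-22 - \left(-3 + 13\right) \right)} + 48\right) = 4 \cdot 7 \left(27 - 7\right) + \left(\frac{81}{4} + 48\right) = 4 \cdot 7 \left(27 - 7\right) + \frac{273}{4} = 4 \cdot 7 \cdot 20 + \frac{273}{4} = 560 + \frac{273}{4} = \frac{2513}{4}$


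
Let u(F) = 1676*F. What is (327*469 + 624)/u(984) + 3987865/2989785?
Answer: 469140744997/328713705696 ≈ 1.4272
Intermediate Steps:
(327*469 + 624)/u(984) + 3987865/2989785 = (327*469 + 624)/((1676*984)) + 3987865/2989785 = (153363 + 624)/1649184 + 3987865*(1/2989785) = 153987*(1/1649184) + 797573/597957 = 51329/549728 + 797573/597957 = 469140744997/328713705696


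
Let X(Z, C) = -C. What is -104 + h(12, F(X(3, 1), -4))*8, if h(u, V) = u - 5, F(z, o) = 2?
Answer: -48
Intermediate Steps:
h(u, V) = -5 + u
-104 + h(12, F(X(3, 1), -4))*8 = -104 + (-5 + 12)*8 = -104 + 7*8 = -104 + 56 = -48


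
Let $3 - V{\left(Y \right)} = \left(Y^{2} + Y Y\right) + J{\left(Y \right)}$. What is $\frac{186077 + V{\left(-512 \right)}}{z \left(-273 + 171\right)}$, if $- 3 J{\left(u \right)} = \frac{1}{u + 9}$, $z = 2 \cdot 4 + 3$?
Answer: $\frac{510355873}{1693098} \approx 301.43$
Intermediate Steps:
$z = 11$ ($z = 8 + 3 = 11$)
$J{\left(u \right)} = - \frac{1}{3 \left(9 + u\right)}$ ($J{\left(u \right)} = - \frac{1}{3 \left(u + 9\right)} = - \frac{1}{3 \left(9 + u\right)}$)
$V{\left(Y \right)} = 3 + \frac{1}{27 + 3 Y} - 2 Y^{2}$ ($V{\left(Y \right)} = 3 - \left(\left(Y^{2} + Y Y\right) - \frac{1}{27 + 3 Y}\right) = 3 - \left(\left(Y^{2} + Y^{2}\right) - \frac{1}{27 + 3 Y}\right) = 3 - \left(2 Y^{2} - \frac{1}{27 + 3 Y}\right) = 3 - \left(- \frac{1}{27 + 3 Y} + 2 Y^{2}\right) = 3 + \frac{1}{27 + 3 Y} - 2 Y^{2}$)
$\frac{186077 + V{\left(-512 \right)}}{z \left(-273 + 171\right)} = \frac{186077 + \frac{\frac{1}{3} + \left(3 - 2 \left(-512\right)^{2}\right) \left(9 - 512\right)}{9 - 512}}{11 \left(-273 + 171\right)} = \frac{186077 + \frac{\frac{1}{3} + \left(3 - 524288\right) \left(-503\right)}{-503}}{11 \left(-102\right)} = \frac{186077 - \frac{\frac{1}{3} + \left(3 - 524288\right) \left(-503\right)}{503}}{-1122} = \left(186077 - \frac{\frac{1}{3} - -263715355}{503}\right) \left(- \frac{1}{1122}\right) = \left(186077 - \frac{\frac{1}{3} + 263715355}{503}\right) \left(- \frac{1}{1122}\right) = \left(186077 - \frac{791146066}{1509}\right) \left(- \frac{1}{1122}\right) = \left(- \frac{510355873}{1509}\right) \left(- \frac{1}{1122}\right) = \frac{510355873}{1693098}$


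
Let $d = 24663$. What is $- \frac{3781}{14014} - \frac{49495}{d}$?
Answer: $- \frac{786873733}{345627282} \approx -2.2767$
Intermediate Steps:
$- \frac{3781}{14014} - \frac{49495}{d} = - \frac{3781}{14014} - \frac{49495}{24663} = - \frac{786873733}{345627282}$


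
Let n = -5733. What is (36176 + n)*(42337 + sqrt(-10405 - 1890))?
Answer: 1288865291 + 30443*I*sqrt(12295) ≈ 1.2889e+9 + 3.3756e+6*I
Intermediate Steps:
(36176 + n)*(42337 + sqrt(-10405 - 1890)) = (36176 - 5733)*(42337 + sqrt(-10405 - 1890)) = 30443*(42337 + sqrt(-12295)) = 30443*(42337 + I*sqrt(12295)) = 1288865291 + 30443*I*sqrt(12295)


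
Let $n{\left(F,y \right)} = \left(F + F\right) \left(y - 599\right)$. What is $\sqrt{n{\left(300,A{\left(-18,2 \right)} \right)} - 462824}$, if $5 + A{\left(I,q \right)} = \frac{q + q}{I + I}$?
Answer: $\frac{28 i \sqrt{9474}}{3} \approx 908.46 i$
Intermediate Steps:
$A{\left(I,q \right)} = -5 + \frac{q}{I}$ ($A{\left(I,q \right)} = -5 + \frac{q + q}{I + I} = -5 + \frac{2 q}{2 I} = -5 + 2 q \frac{1}{2 I} = -5 + \frac{q}{I}$)
$n{\left(F,y \right)} = 2 F \left(-599 + y\right)$
$\sqrt{n{\left(300,A{\left(-18,2 \right)} \right)} - 462824} = \sqrt{2 \cdot 300 \left(-599 - \left(5 - \frac{2}{-18}\right)\right) - 462824} = \sqrt{2 \cdot 300 \left(-599 + \left(-5 + 2 \left(- \frac{1}{18}\right)\right)\right) - 462824} = \sqrt{2 \cdot 300 \left(-599 - \frac{46}{9}\right) - 462824} = \sqrt{2 \cdot 300 \left(- \frac{5437}{9}\right) - 462824} = \sqrt{- \frac{1087400}{3} - 462824} = \sqrt{- \frac{2475872}{3}} = \frac{28 i \sqrt{9474}}{3}$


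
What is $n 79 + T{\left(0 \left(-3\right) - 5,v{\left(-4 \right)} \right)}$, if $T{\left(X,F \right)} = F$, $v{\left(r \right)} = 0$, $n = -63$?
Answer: $-4977$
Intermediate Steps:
$n 79 + T{\left(0 \left(-3\right) - 5,v{\left(-4 \right)} \right)} = \left(-63\right) 79 + 0 = -4977 + 0 = -4977$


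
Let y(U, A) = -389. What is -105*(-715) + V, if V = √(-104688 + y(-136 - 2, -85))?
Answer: 75075 + I*√105077 ≈ 75075.0 + 324.16*I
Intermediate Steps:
V = I*√105077 (V = √(-104688 - 389) = √(-105077) = I*√105077 ≈ 324.16*I)
-105*(-715) + V = -105*(-715) + I*√105077 = 75075 + I*√105077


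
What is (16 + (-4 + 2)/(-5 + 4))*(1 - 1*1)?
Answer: 0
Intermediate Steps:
(16 + (-4 + 2)/(-5 + 4))*(1 - 1*1) = (16 - 2/(-1))*(1 - 1) = (16 - 2*(-1))*0 = (16 + 2)*0 = 18*0 = 0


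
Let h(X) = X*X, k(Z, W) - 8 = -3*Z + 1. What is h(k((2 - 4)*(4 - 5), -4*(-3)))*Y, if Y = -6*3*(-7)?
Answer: 1134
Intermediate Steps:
k(Z, W) = 9 - 3*Z (k(Z, W) = 8 + (-3*Z + 1) = 8 + (1 - 3*Z) = 9 - 3*Z)
Y = 126 (Y = -18*(-7) = 126)
h(X) = X**2
h(k((2 - 4)*(4 - 5), -4*(-3)))*Y = (9 - 3*(2 - 4)*(4 - 5))**2*126 = (9 - (-6)*(-1))**2*126 = (9 - 3*2)**2*126 = (9 - 6)**2*126 = 3**2*126 = 9*126 = 1134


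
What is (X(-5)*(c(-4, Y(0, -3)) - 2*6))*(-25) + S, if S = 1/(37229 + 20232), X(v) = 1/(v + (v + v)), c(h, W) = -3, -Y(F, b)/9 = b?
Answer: -1436524/57461 ≈ -25.000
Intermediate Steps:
Y(F, b) = -9*b
X(v) = 1/(3*v) (X(v) = 1/(v + 2*v) = 1/(3*v))
S = 1/57461 ≈ 1.7403e-5
(X(-5)*(c(-4, Y(0, -3)) - 2*6))*(-25) + S = (((1/3)/(-5))*(-3 - 2*6))*(-25) + 1/57461 = (((1/3)*(-1/5))*(-3 - 12))*(-25) + 1/57461 = -1/15*(-15)*(-25) + 1/57461 = 1*(-25) + 1/57461 = -25 + 1/57461 = -1436524/57461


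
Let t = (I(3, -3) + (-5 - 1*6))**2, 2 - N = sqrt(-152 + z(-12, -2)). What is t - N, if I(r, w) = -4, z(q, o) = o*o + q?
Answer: 223 + 4*I*sqrt(10) ≈ 223.0 + 12.649*I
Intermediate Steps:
z(q, o) = q + o**2 (z(q, o) = o**2 + q = q + o**2)
N = 2 - 4*I*sqrt(10) (N = 2 - sqrt(-152 + (-12 + (-2)**2)) = 2 - sqrt(-152 + (-12 + 4)) = 2 - sqrt(-152 - 8) = 2 - sqrt(-160) = 2 - 4*I*sqrt(10) ≈ 2.0 - 12.649*I)
t = 225 (t = (-4 + (-5 - 1*6))**2 = (-4 + (-5 - 6))**2 = (-4 - 11)**2 = (-15)**2 = 225)
t - N = 225 - (2 - 4*I*sqrt(10)) = 225 + (-2 + 4*I*sqrt(10)) = 223 + 4*I*sqrt(10)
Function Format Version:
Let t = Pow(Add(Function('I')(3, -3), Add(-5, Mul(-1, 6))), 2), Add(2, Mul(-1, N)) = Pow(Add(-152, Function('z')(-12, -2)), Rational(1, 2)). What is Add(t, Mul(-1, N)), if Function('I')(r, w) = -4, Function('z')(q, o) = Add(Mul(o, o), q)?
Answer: Add(223, Mul(4, I, Pow(10, Rational(1, 2)))) ≈ Add(223.00, Mul(12.649, I))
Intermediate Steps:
Function('z')(q, o) = Add(q, Pow(o, 2)) (Function('z')(q, o) = Add(Pow(o, 2), q) = Add(q, Pow(o, 2)))
N = Add(2, Mul(-4, I, Pow(10, Rational(1, 2)))) (N = Add(2, Mul(-1, Pow(Add(-152, Add(-12, Pow(-2, 2))), Rational(1, 2)))) = Add(2, Mul(-1, Pow(Add(-152, Add(-12, 4)), Rational(1, 2)))) = Add(2, Mul(-1, Pow(Add(-152, -8), Rational(1, 2)))) = Add(2, Mul(-1, Pow(-160, Rational(1, 2)))) = Add(2, Mul(-1, Mul(4, I, Pow(10, Rational(1, 2))))) = Add(2, Mul(-4, I, Pow(10, Rational(1, 2)))) ≈ Add(2.0000, Mul(-12.649, I)))
t = 225 (t = Pow(Add(-4, Add(-5, Mul(-1, 6))), 2) = Pow(Add(-4, Add(-5, -6)), 2) = Pow(Add(-4, -11), 2) = Pow(-15, 2) = 225)
Add(t, Mul(-1, N)) = Add(225, Mul(-1, Add(2, Mul(-4, I, Pow(10, Rational(1, 2)))))) = Add(225, Add(-2, Mul(4, I, Pow(10, Rational(1, 2))))) = Add(223, Mul(4, I, Pow(10, Rational(1, 2))))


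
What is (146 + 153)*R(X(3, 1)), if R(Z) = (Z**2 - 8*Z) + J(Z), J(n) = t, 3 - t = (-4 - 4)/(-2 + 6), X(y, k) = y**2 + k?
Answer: 7475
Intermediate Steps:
X(y, k) = k + y**2
t = 5 (t = 3 - (-4 - 4)/(-2 + 6) = 3 - (-8)/4 = 3 - 1*(-2) = 3 + 2 = 5)
J(n) = 5
R(Z) = 5 + Z**2 - 8*Z (R(Z) = (Z**2 - 8*Z) + 5 = 5 + Z**2 - 8*Z)
(146 + 153)*R(X(3, 1)) = (146 + 153)*(5 + (1 + 3**2)**2 - 8*(1 + 3**2)) = 299*(5 + (1 + 9)**2 - 8*(1 + 9)) = 299*(5 + 10**2 - 8*10) = 299*(5 + 100 - 80) = 299*25 = 7475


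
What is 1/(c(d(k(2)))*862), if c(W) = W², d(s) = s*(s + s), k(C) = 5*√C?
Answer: 1/8620000 ≈ 1.1601e-7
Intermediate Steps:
d(s) = 2*s² (d(s) = s*(2*s) = 2*s²)
1/(c(d(k(2)))*862) = 1/((2*(5*√2)²)²*862) = 1/((2*50)²*862) = 1/(100²*862) = 1/(10000*862) = 1/8620000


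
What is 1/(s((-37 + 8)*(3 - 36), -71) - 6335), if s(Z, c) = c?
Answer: -1/6406 ≈ -0.00015610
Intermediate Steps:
1/(s((-37 + 8)*(3 - 36), -71) - 6335) = 1/(-71 - 6335) = 1/(-6406) = -1/6406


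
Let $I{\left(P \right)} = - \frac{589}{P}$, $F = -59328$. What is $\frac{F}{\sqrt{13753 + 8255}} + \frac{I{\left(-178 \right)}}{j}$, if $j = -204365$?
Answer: $- \frac{589}{36376970} - \frac{4944 \sqrt{5502}}{917} \approx -399.92$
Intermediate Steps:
$\frac{F}{\sqrt{13753 + 8255}} + \frac{I{\left(-178 \right)}}{j} = - \frac{59328}{\sqrt{13753 + 8255}} + \frac{\left(-589\right) \frac{1}{-178}}{-204365} = - \frac{59328}{\sqrt{22008}} + \left(-589\right) \left(- \frac{1}{178}\right) \left(- \frac{1}{204365}\right) = - \frac{59328}{2 \sqrt{5502}} + \frac{589}{178} \left(- \frac{1}{204365}\right) = - 59328 \frac{\sqrt{5502}}{11004} - \frac{589}{36376970} = - \frac{4944 \sqrt{5502}}{917} - \frac{589}{36376970} = - \frac{589}{36376970} - \frac{4944 \sqrt{5502}}{917}$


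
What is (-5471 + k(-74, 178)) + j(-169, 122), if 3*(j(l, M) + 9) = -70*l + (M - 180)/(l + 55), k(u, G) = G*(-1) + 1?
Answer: -293008/171 ≈ -1713.5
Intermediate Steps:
k(u, G) = 1 - G (k(u, G) = -G + 1 = 1 - G)
j(l, M) = -9 - 70*l/3 + (-180 + M)/(3*(55 + l)) (j(l, M) = -9 + (-70*l + (M - 180)/(l + 55))/3 = -9 + (-70*l + (-180 + M)/(55 + l))/3 = -9 + (-70*l/3 + (-180 + M)/(3*(55 + l))) = -9 - 70*l/3 + (-180 + M)/(3*(55 + l)))
(-5471 + k(-74, 178)) + j(-169, 122) = (-5471 + (1 - 1*178)) + (-1665 + 122 - 3877*(-169) - 70*(-169)²)/(3*(55 - 169)) = (-5471 + (1 - 178)) + (⅓)*(-1665 + 122 + 655213 - 70*28561)/(-114) = (-5471 - 177) + (⅓)*(-1/114)*(-1665 + 122 + 655213 - 1999270) = -5648 + (⅓)*(-1/114)*(-1345600) = -5648 + 672800/171 = -293008/171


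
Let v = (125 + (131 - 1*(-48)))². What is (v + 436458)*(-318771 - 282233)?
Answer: -317855389496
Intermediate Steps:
v = 92416 (v = (125 + (131 + 48))² = (125 + 179)² = 304² = 92416)
(v + 436458)*(-318771 - 282233) = (92416 + 436458)*(-318771 - 282233) = 528874*(-601004) = -317855389496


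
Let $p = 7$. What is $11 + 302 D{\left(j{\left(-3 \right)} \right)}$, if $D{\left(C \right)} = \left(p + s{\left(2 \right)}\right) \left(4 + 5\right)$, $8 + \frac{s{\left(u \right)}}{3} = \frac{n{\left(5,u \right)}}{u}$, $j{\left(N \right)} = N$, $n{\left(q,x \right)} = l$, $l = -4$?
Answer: $-62503$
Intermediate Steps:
$n{\left(q,x \right)} = -4$
$s{\left(u \right)} = -24 - \frac{12}{u}$ ($s{\left(u \right)} = -24 + 3 \left(- \frac{4}{u}\right) = -24 - \frac{12}{u}$)
$D{\left(C \right)} = -207$ ($D{\left(C \right)} = \left(7 - \left(24 + \frac{12}{2}\right)\right) \left(4 + 5\right) = \left(7 - 30\right) 9 = \left(-23\right) 9 = -207$)
$11 + 302 D{\left(j{\left(-3 \right)} \right)} = 11 + 302 \left(-207\right) = 11 - 62514 = -62503$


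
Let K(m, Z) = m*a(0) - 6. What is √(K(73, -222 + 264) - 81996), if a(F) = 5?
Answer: I*√81637 ≈ 285.72*I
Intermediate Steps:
K(m, Z) = -6 + 5*m (K(m, Z) = m*5 - 6 = 5*m - 6 = -6 + 5*m)
√(K(73, -222 + 264) - 81996) = √((-6 + 5*73) - 81996) = √((-6 + 365) - 81996) = √(359 - 81996) = √(-81637) = I*√81637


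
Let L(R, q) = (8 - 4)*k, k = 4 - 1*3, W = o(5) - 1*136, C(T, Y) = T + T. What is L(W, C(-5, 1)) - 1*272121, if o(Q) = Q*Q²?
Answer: -272117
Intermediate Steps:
o(Q) = Q³
C(T, Y) = 2*T
W = -11 (W = 5³ - 1*136 = 125 - 136 = -11)
k = 1 (k = 4 - 3 = 1)
L(R, q) = 4 (L(R, q) = (8 - 4)*1 = 4*1 = 4)
L(W, C(-5, 1)) - 1*272121 = 4 - 1*272121 = 4 - 272121 = -272117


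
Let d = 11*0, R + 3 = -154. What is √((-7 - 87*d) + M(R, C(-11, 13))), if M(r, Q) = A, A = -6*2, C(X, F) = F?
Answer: I*√19 ≈ 4.3589*I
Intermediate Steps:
R = -157 (R = -3 - 154 = -157)
A = -12
d = 0
M(r, Q) = -12
√((-7 - 87*d) + M(R, C(-11, 13))) = √((-7 - 87*0) - 12) = √((-7 + 0) - 12) = √(-7 - 12) = √(-19) = I*√19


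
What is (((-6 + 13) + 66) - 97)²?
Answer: 576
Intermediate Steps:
(((-6 + 13) + 66) - 97)² = ((7 + 66) - 97)² = (73 - 97)² = (-24)² = 576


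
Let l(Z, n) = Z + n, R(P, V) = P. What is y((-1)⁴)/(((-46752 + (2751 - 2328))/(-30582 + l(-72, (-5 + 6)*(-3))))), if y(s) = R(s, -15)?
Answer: 10219/15443 ≈ 0.66172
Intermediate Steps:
y(s) = s
y((-1)⁴)/(((-46752 + (2751 - 2328))/(-30582 + l(-72, (-5 + 6)*(-3))))) = (-1)⁴/(((-46752 + (2751 - 2328))/(-30582 + (-72 + (-5 + 6)*(-3))))) = 1/((-46752 + 423)/(-30582 + (-72 + 1*(-3)))) = 1/(-46329/(-30582 + (-72 - 3))) = 1/(-46329/(-30582 - 75)) = 1/(-46329/(-30657)) = 1/(-46329*(-1/30657)) = 1/(15443/10219) = 1*(10219/15443) = 10219/15443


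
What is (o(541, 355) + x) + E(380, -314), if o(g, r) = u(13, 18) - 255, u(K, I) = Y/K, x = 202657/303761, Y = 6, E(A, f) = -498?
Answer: -2969059322/3948893 ≈ -751.87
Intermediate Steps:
x = 202657/303761 (x = 202657*(1/303761) = 202657/303761 ≈ 0.66716)
u(K, I) = 6/K
o(g, r) = -3309/13 (o(g, r) = 6/13 - 255 = -3309/13)
(o(541, 355) + x) + E(380, -314) = (-3309/13 + 202657/303761) - 498 = -1002510608/3948893 - 498 = -2969059322/3948893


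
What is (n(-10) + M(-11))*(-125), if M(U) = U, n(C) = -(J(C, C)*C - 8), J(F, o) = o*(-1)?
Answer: -12125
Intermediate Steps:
J(F, o) = -o
n(C) = 8 + C**2 (n(C) = -((-C)*C - 8) = -(-C**2 - 8) = -(-8 - C**2) = 8 + C**2)
(n(-10) + M(-11))*(-125) = ((8 + (-10)**2) - 11)*(-125) = ((8 + 100) - 11)*(-125) = (108 - 11)*(-125) = 97*(-125) = -12125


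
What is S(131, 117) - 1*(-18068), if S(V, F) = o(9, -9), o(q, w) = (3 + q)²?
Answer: 18212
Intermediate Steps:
S(V, F) = 144 (S(V, F) = (3 + 9)² = 12² = 144)
S(131, 117) - 1*(-18068) = 144 - 1*(-18068) = 144 + 18068 = 18212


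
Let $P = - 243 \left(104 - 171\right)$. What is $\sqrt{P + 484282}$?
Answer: $\sqrt{500563} \approx 707.5$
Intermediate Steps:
$P = 16281$ ($P = \left(-243\right) \left(-67\right) = 16281$)
$\sqrt{P + 484282} = \sqrt{16281 + 484282} = \sqrt{500563}$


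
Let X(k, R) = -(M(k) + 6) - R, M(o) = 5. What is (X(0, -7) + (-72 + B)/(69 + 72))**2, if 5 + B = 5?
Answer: 44944/2209 ≈ 20.346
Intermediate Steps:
B = 0 (B = -5 + 5 = 0)
X(k, R) = -11 - R (X(k, R) = -(5 + 6) - R = -1*11 - R = -11 - R)
(X(0, -7) + (-72 + B)/(69 + 72))**2 = ((-11 - 1*(-7)) + (-72 + 0)/(69 + 72))**2 = ((-11 + 7) - 72/141)**2 = (-4 - 72*1/141)**2 = (-4 - 24/47)**2 = (-212/47)**2 = 44944/2209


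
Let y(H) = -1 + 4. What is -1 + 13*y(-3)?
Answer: 38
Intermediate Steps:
y(H) = 3
-1 + 13*y(-3) = -1 + 13*3 = -1 + 39 = 38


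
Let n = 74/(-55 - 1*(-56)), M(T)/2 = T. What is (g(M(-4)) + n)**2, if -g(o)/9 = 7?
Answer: 121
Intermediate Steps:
M(T) = 2*T
g(o) = -63 (g(o) = -9*7 = -63)
n = 74 (n = 74/(-55 + 56) = 74/1 = 74*1 = 74)
(g(M(-4)) + n)**2 = (-63 + 74)**2 = 11**2 = 121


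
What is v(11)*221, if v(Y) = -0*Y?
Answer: 0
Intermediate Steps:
v(Y) = 0 (v(Y) = -1*0 = 0)
v(11)*221 = 0*221 = 0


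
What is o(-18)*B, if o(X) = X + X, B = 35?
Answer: -1260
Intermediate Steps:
o(X) = 2*X
o(-18)*B = (2*(-18))*35 = -36*35 = -1260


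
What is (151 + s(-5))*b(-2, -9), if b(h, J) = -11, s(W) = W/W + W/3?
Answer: -4961/3 ≈ -1653.7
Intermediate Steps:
s(W) = 1 + W/3 (s(W) = 1 + W*(⅓) = 1 + W/3)
(151 + s(-5))*b(-2, -9) = (151 + (1 + (⅓)*(-5)))*(-11) = (151 + (1 - 5/3))*(-11) = (151 - ⅔)*(-11) = (451/3)*(-11) = -4961/3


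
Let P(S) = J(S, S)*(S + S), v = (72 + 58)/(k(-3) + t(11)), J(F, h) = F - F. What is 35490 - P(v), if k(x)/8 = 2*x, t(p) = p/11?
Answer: 35490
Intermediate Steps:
t(p) = p/11 (t(p) = p*(1/11) = p/11)
k(x) = 16*x (k(x) = 8*(2*x) = 16*x)
J(F, h) = 0
v = -130/47 (v = (72 + 58)/(16*(-3) + (1/11)*11) = 130/(-48 + 1) = 130/(-47) = 130*(-1/47) = -130/47 ≈ -2.7660)
P(S) = 0 (P(S) = 0*(S + S) = 0*(2*S) = 0)
35490 - P(v) = 35490 - 1*0 = 35490 + 0 = 35490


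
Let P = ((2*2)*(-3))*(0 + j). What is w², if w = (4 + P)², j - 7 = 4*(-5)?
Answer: 655360000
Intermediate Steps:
j = -13 (j = 7 + 4*(-5) = 7 - 20 = -13)
P = 156 (P = ((2*2)*(-3))*(0 - 13) = (4*(-3))*(-13) = -12*(-13) = 156)
w = 25600 (w = (4 + 156)² = 160² = 25600)
w² = 25600² = 655360000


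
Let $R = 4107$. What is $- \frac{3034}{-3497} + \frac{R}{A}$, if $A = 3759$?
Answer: $\frac{8588995}{4381741} \approx 1.9602$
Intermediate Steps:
$- \frac{3034}{-3497} + \frac{R}{A} = - \frac{3034}{-3497} + \frac{4107}{3759} = \left(-3034\right) \left(- \frac{1}{3497}\right) + 4107 \cdot \frac{1}{3759} = \frac{3034}{3497} + \frac{1369}{1253} = \frac{8588995}{4381741}$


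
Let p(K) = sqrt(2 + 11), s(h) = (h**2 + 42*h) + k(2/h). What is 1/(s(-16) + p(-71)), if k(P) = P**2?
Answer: -1703872/708730881 - 4096*sqrt(13)/708730881 ≈ -0.0024250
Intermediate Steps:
s(h) = h**2 + 4/h**2 + 42*h (s(h) = (h**2 + 42*h) + (2/h)**2 = (h**2 + 42*h) + 4/h**2 = h**2 + 4/h**2 + 42*h)
p(K) = sqrt(13)
1/(s(-16) + p(-71)) = 1/((4 + (-16)**3*(42 - 16))/(-16)**2 + sqrt(13)) = 1/((4 - 4096*26)/256 + sqrt(13)) = 1/((4 - 106496)/256 + sqrt(13)) = 1/((1/256)*(-106492) + sqrt(13)) = 1/(-26623/64 + sqrt(13))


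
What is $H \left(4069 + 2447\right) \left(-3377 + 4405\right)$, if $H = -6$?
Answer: $-40190688$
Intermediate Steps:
$H \left(4069 + 2447\right) \left(-3377 + 4405\right) = - 6 \left(4069 + 2447\right) \left(-3377 + 4405\right) = - 6 \cdot 6516 \cdot 1028 = \left(-6\right) 6698448 = -40190688$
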